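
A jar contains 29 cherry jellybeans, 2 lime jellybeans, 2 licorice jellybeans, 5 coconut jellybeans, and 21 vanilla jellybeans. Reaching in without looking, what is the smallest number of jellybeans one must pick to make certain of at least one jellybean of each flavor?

58

The hardest flavor to obtain is lime: we could draw every other jellybean first — 59 − 2 = 57 jellybeans — without a single lime one.
The next draw must be lime, so 57 + 1 = 58.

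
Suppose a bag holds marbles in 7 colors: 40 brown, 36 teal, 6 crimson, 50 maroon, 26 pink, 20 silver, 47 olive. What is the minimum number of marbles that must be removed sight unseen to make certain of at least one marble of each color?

The hardest color to obtain is crimson: we could draw every other marble first — 225 − 6 = 219 marbles — without a single crimson one.
The next draw must be crimson, so 219 + 1 = 220.

220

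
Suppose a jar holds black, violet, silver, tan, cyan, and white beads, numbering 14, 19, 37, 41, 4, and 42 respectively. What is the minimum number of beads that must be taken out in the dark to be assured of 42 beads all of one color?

157

In the worst case we take at most 41 of each color, but all 14 black, all 19 violet, all 37 silver, and all 4 cyan (fewer than 41), giving 14 + 19 + 37 + 41 + 4 + 41 = 156.
One more bead then forces some color to 42, so 156 + 1 = 157.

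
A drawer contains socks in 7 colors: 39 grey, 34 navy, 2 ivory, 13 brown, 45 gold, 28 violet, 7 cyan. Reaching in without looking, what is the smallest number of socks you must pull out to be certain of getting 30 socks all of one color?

In the worst case we take at most 29 of each color, but all 2 ivory, all 13 brown, all 28 violet, and all 7 cyan (fewer than 29), giving 29 + 29 + 2 + 13 + 29 + 28 + 7 = 137.
One more sock then forces some color to 30, so 137 + 1 = 138.

138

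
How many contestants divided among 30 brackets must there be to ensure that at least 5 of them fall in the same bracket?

121

There are 30 brackets acting as pigeonholes.
With 30 × 4 = 120 contestants we could place exactly 4 in each, with no class reaching 5.
One more forces some class to hold 5, so 120 + 1 = 121.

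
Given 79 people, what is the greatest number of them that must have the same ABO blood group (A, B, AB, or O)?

The 79 people fall into 4 ABO blood groups.
If each of the 4 ABO blood groups held at most 19, the total would be at most 4 × 19 = 76 < 79, a contradiction.
So at least one holds ⌈79/4⌉ = 20.

20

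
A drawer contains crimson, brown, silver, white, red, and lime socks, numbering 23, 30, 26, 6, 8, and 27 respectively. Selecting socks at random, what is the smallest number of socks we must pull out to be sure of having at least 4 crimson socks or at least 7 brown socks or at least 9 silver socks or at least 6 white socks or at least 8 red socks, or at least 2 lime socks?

The worst case stops just short of every target: 3 crimson, 6 brown, 8 silver, 5 white, 7 red, 1 lime — 3 + 6 + 8 + 5 + 7 + 1 = 30 socks.
One more sock must push some color to its target, so 30 + 1 = 31.

31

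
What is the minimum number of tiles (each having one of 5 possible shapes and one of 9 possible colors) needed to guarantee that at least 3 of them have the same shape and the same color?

91

There are 5 × 9 = 45 (shape, color) combinations acting as pigeonholes.
With 45 × 2 = 90 tiles we could place exactly 2 in each, with no (shape, color) pair reaching 3.
One more forces some (shape, color) pair to hold 3, so 90 + 1 = 91.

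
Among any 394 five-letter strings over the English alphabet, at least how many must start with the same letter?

16

There are 26 possible first letters, which serve as the pigeonholes.
If each of the 26 possible first letters held at most 15, the total would be at most 26 × 15 = 390 < 394, a contradiction.
So at least one holds ⌈394/26⌉ = 16.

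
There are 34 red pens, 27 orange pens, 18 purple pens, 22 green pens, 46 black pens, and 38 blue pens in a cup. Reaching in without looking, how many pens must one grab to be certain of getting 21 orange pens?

179

To avoid orange pens as long as possible, exhaust the other 5 ink colors first.
The worst case draws every non-orange pen first: 34 + 18 + 22 + 46 + 38 = 158.
The next 21 draws are then forced to be orange, giving 158 + 21 = 179.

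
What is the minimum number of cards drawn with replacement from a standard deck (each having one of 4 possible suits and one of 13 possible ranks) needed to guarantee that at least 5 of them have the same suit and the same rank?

There are 4 × 13 = 52 (suit, rank) combinations acting as pigeonholes.
With 52 × 4 = 208 cards drawn with replacement from a standard deck we could place exactly 4 in each, with no (suit, rank) pair reaching 5.
One more forces some (suit, rank) pair to hold 5, so 208 + 1 = 209.

209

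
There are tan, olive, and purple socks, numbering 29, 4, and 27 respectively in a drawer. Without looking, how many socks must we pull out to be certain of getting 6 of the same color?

15

In the worst case we take at most 5 of each color, but all 4 olive (fewer than 5), giving 5 + 4 + 5 = 14.
One more sock then forces some color to 6, so 14 + 1 = 15.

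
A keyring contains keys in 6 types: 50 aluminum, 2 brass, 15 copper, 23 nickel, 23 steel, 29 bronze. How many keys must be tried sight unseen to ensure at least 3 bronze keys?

The worst case draws every non-bronze key first: 50 + 2 + 15 + 23 + 23 = 113.
The next 3 draws are then forced to be bronze, giving 113 + 3 = 116.

116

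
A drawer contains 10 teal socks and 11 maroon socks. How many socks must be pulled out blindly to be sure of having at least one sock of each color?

12

The hardest color to obtain is teal: we could draw every other sock first — 21 − 10 = 11 socks — without a single teal one.
The next draw must be teal, so 11 + 1 = 12.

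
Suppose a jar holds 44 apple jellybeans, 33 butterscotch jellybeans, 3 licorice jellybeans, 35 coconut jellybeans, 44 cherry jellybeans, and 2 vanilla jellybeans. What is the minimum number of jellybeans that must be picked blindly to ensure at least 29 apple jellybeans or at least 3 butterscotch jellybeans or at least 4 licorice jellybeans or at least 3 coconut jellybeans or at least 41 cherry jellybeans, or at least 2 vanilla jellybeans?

The worst case stops just short of every target: 28 apple, 2 butterscotch, 3 licorice, 2 coconut, 40 cherry, 1 vanilla — 28 + 2 + 3 + 2 + 40 + 1 = 76 jellybeans.
One more jellybean must push some flavor to its target, so 76 + 1 = 77.

77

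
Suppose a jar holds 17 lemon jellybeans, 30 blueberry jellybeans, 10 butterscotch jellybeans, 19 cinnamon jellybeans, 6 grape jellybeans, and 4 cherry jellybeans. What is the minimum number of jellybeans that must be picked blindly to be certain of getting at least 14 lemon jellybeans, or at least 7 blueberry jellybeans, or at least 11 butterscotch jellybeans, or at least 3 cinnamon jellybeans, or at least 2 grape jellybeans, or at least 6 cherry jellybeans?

The worst case stops just short of every target: 13 lemon, 6 blueberry, 10 butterscotch, 2 cinnamon, 1 grape, all 4 cherry — 13 + 6 + 10 + 2 + 1 + 4 = 36 jellybeans.
One more jellybean must push some flavor to its target, so 36 + 1 = 37.

37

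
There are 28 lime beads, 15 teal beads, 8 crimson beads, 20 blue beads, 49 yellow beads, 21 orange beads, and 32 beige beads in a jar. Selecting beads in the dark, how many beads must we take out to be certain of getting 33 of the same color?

In the worst case we take at most 32 of each color, but all 28 lime, all 15 teal, all 8 crimson, all 20 blue, and all 21 orange (fewer than 32), giving 28 + 15 + 8 + 20 + 32 + 21 + 32 = 156.
One more bead then forces some color to 33, so 156 + 1 = 157.

157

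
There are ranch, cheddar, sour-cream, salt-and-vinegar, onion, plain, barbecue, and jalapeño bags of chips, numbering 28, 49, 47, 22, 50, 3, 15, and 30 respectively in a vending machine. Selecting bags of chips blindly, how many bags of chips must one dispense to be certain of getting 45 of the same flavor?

231

In the worst case we take at most 44 of each flavor, but all 28 ranch, all 22 salt-and-vinegar, all 3 plain, all 15 barbecue, and all 30 jalapeño (fewer than 44), giving 28 + 44 + 44 + 22 + 44 + 3 + 15 + 30 = 230.
One more bag of chips then forces some flavor to 45, so 230 + 1 = 231.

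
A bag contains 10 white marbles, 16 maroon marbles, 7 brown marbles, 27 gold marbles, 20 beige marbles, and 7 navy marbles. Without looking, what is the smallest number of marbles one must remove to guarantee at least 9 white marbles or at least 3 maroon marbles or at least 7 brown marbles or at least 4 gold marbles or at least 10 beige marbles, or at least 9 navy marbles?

The worst case stops just short of every target: 8 white, 2 maroon, 6 brown, 3 gold, 9 beige, all 7 navy — 8 + 2 + 6 + 3 + 9 + 7 = 35 marbles.
One more marble must push some color to its target, so 35 + 1 = 36.

36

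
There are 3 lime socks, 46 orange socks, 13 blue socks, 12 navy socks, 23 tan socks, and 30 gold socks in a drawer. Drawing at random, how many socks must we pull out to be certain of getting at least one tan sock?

The worst case draws every non-tan sock first: 3 + 46 + 13 + 12 + 30 = 104.
The next draw is then forced to be tan, giving 104 + 1 = 105.

105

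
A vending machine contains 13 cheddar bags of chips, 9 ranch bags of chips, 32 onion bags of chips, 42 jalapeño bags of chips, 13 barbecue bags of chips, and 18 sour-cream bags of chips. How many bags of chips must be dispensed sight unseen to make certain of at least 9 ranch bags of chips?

To avoid ranch bags of chips as long as possible, exhaust the other 5 flavors first.
The worst case draws every non-ranch bag of chips first: 13 + 32 + 42 + 13 + 18 = 118.
The next 9 draws are then forced to be ranch, giving 118 + 9 = 127.

127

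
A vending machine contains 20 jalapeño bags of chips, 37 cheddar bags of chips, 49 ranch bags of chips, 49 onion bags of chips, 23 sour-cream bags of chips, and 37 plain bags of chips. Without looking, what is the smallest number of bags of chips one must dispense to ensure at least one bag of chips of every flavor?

The hardest flavor to obtain is jalapeño: we could draw every other bag of chips first — 215 − 20 = 195 bags of chips — without a single jalapeño one.
The next draw must be jalapeño, so 195 + 1 = 196.

196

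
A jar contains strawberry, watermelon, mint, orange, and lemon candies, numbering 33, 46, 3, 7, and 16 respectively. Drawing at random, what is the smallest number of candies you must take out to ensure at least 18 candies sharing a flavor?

61

In the worst case we take at most 17 of each flavor, but all 3 mint, all 7 orange, and all 16 lemon (fewer than 17), giving 17 + 17 + 3 + 7 + 16 = 60.
One more candy then forces some flavor to 18, so 60 + 1 = 61.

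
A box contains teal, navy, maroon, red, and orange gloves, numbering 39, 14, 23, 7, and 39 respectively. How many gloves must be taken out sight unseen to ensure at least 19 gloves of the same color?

76

In the worst case we take at most 18 of each color, but all 14 navy and all 7 red (fewer than 18), giving 18 + 14 + 18 + 7 + 18 = 75.
One more glove then forces some color to 19, so 75 + 1 = 76.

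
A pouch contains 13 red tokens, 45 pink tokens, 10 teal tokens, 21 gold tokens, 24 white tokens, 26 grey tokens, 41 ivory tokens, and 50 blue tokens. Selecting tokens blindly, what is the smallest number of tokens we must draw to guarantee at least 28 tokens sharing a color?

In the worst case we take at most 27 of each color, but all 13 red, all 10 teal, all 21 gold, all 24 white, and all 26 grey (fewer than 27), giving 13 + 27 + 10 + 21 + 24 + 26 + 27 + 27 = 175.
One more token then forces some color to 28, so 175 + 1 = 176.

176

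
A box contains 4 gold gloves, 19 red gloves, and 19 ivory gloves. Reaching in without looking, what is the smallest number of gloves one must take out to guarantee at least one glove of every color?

The hardest color to obtain is gold: we could draw every other glove first — 42 − 4 = 38 gloves — without a single gold one.
The next draw must be gold, so 38 + 1 = 39.

39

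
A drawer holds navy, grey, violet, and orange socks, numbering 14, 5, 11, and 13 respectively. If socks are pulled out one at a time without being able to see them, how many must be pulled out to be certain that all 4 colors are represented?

The hardest color to obtain is grey: we could draw every other sock first — 43 − 5 = 38 socks — without a single grey one.
The next draw must be grey, so 38 + 1 = 39.

39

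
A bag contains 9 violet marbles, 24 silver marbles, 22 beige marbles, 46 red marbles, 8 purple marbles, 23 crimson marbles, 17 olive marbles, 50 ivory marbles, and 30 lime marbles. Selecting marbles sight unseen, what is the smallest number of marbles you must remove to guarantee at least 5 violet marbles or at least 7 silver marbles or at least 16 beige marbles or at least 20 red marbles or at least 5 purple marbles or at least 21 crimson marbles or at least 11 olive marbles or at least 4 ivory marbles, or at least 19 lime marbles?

The worst case stops just short of every target: 4 violet, 6 silver, 15 beige, 19 red, 4 purple, 20 crimson, 10 olive, 3 ivory, 18 lime — 4 + 6 + 15 + 19 + 4 + 20 + 10 + 3 + 18 = 99 marbles.
One more marble must push some color to its target, so 99 + 1 = 100.

100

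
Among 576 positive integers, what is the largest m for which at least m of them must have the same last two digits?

The 576 positive integers fall into 100 possible two-digit endings.
If each of the 100 possible two-digit endings held at most 5, the total would be at most 100 × 5 = 500 < 576, a contradiction.
So at least one holds ⌈576/100⌉ = 6.

6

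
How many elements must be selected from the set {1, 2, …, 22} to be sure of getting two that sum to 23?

12

Partition {1, …, 22} into 11 pairs: {1,22}, {2,21}, …, {11,12}.
Choosing 11 integers — say the integers 1 through 11 — takes one from each pair and avoids the property.
Choosing 12 forces two into the same pair by pigeonhole, and those sum to 23. So 12.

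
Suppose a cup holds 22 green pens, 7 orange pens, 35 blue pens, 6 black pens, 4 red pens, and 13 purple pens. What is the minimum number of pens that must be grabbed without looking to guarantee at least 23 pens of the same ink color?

75

In the worst case we take at most 22 of each ink color, but all 7 orange, all 6 black, all 4 red, and all 13 purple (fewer than 22), giving 22 + 7 + 22 + 6 + 4 + 13 = 74.
One more pen then forces some ink color to 23, so 74 + 1 = 75.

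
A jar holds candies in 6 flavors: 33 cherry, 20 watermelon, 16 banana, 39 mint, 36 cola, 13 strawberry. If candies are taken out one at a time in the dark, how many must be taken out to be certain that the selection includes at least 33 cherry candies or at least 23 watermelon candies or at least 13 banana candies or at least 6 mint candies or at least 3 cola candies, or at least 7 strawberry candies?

78

The worst case stops just short of every target: 32 cherry, all 20 watermelon, 12 banana, 5 mint, 2 cola, 6 strawberry — 32 + 20 + 12 + 5 + 2 + 6 = 77 candies.
One more candy must push some flavor to its target, so 77 + 1 = 78.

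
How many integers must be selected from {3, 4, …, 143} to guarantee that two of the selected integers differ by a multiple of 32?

Group the integers by remainder mod 32; there are 32 residue classes, each nonempty in this range.
Choosing one from each class (32 integers) avoids any shared remainder.
One more choice must repeat a class, so two differ by a multiple of 32. Hence 32 + 1 = 33.

33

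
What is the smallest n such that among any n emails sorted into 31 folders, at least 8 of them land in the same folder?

218

There are 31 folders acting as pigeonholes.
With 31 × 7 = 217 emails we could place exactly 7 in each, with no class reaching 8.
One more forces some class to hold 8, so 217 + 1 = 218.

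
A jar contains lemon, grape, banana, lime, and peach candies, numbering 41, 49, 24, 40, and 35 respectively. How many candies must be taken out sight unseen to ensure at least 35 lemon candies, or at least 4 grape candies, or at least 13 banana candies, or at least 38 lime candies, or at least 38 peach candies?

The worst case stops just short of every target: 34 lemon, 3 grape, 12 banana, 37 lime, all 35 peach — 34 + 3 + 12 + 37 + 35 = 121 candies.
One more candy must push some flavor to its target, so 121 + 1 = 122.

122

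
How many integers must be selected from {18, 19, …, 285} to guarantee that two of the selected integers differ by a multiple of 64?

65

Group the integers by remainder mod 64; there are 64 residue classes, each nonempty in this range.
Choosing one from each class (64 integers) avoids any shared remainder.
One more choice must repeat a class, so two differ by a multiple of 64. Hence 64 + 1 = 65.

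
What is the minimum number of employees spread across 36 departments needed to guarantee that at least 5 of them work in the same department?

145

There are 36 departments acting as pigeonholes.
With 36 × 4 = 144 employees we could place exactly 4 in each, with no class reaching 5.
One more forces some class to hold 5, so 144 + 1 = 145.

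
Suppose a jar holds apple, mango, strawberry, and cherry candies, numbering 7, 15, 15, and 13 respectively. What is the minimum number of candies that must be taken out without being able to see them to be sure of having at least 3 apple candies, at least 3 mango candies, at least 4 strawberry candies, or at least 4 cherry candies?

The worst case stops just short of every target: 2 apple, 2 mango, 3 strawberry, 3 cherry — 2 + 2 + 3 + 3 = 10 candies.
One more candy must push some flavor to its target, so 10 + 1 = 11.

11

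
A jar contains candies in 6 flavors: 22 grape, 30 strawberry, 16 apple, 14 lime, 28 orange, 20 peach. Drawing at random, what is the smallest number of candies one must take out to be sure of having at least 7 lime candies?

To avoid lime candies as long as possible, exhaust the other 5 flavors first.
The worst case draws every non-lime candy first: 22 + 30 + 16 + 28 + 20 = 116.
The next 7 draws are then forced to be lime, giving 116 + 7 = 123.

123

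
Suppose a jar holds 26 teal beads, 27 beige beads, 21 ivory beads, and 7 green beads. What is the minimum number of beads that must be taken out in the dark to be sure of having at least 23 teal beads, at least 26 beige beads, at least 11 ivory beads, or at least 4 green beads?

The worst case stops just short of every target: 22 teal, 25 beige, 10 ivory, 3 green — 22 + 25 + 10 + 3 = 60 beads.
One more bead must push some color to its target, so 60 + 1 = 61.

61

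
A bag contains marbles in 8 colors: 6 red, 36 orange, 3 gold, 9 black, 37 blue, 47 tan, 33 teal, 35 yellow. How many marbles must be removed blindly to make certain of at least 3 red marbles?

203

The worst case draws every non-red marble first: 36 + 3 + 9 + 37 + 47 + 33 + 35 = 200.
The next 3 draws are then forced to be red, giving 200 + 3 = 203.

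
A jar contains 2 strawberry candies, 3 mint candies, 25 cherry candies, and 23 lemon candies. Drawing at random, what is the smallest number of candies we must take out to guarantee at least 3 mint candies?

53

The worst case draws every non-mint candy first: 2 + 25 + 23 = 50.
The next 3 draws are then forced to be mint, giving 50 + 3 = 53.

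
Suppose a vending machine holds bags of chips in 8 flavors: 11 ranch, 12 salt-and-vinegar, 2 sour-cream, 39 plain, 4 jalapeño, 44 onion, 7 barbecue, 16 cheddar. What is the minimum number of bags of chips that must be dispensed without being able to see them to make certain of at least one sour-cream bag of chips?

The worst case draws every non-sour-cream bag of chips first: 11 + 12 + 39 + 4 + 44 + 7 + 16 = 133.
The next draw is then forced to be sour-cream, giving 133 + 1 = 134.

134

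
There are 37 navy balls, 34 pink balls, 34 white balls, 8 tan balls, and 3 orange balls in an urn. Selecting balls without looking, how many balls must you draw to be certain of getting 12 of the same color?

In the worst case we take at most 11 of each color, but all 8 tan and all 3 orange (fewer than 11), giving 11 + 11 + 11 + 8 + 3 = 44.
One more ball then forces some color to 12, so 44 + 1 = 45.

45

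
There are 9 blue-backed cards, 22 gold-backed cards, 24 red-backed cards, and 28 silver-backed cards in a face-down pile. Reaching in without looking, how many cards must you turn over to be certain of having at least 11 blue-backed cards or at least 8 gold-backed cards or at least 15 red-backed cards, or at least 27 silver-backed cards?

Each of the 4 back colors has its own threshold; avoid all of them simultaneously.
The worst case stops just short of every target: all 9 blue-backed, 7 gold-backed, 14 red-backed, 26 silver-backed — 9 + 7 + 14 + 26 = 56 cards.
One more card must push some back color to its target, so 56 + 1 = 57.

57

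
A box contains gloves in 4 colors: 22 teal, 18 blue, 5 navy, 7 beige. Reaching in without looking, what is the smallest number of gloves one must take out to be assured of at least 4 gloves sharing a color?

13

The worst case takes 3 gloves of each color without reaching 4 of any: 4 × 3 = 12.
The next glove must bring some color to 4, so 12 + 1 = 13.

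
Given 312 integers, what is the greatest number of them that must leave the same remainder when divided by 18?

The 312 integers fall into 18 residue classes modulo 18.
If each of the 18 residue classes modulo 18 held at most 17, the total would be at most 18 × 17 = 306 < 312, a contradiction.
So at least one holds ⌈312/18⌉ = 18.

18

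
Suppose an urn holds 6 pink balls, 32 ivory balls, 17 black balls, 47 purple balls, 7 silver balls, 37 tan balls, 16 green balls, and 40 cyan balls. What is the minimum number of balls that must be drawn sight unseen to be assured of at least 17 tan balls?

The worst case draws every non-tan ball first: 6 + 32 + 17 + 47 + 7 + 16 + 40 = 165.
The next 17 draws are then forced to be tan, giving 165 + 17 = 182.

182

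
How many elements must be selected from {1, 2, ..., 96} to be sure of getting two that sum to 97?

49

Partition {1, …, 96} into 48 pairs: {1,96}, {2,95}, …, {48,49}.
Choosing 48 integers — say the integers 1 through 48 — takes one from each pair and avoids the property.
Choosing 49 forces two into the same pair by pigeonhole, and those sum to 97. So 49.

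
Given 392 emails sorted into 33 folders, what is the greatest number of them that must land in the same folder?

The 392 emails fall into 33 folders.
If each of the 33 folders held at most 11, the total would be at most 33 × 11 = 363 < 392, a contradiction.
So at least one holds ⌈392/33⌉ = 12.

12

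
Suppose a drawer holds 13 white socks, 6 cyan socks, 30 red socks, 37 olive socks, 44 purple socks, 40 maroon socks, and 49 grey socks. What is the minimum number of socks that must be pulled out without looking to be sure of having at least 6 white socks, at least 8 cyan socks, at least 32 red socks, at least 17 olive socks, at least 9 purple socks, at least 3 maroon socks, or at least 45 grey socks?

112

Each of the 7 colors has its own threshold; avoid all of them simultaneously.
The worst case stops just short of every target: 5 white, all 6 cyan, all 30 red, 16 olive, 8 purple, 2 maroon, 44 grey — 5 + 6 + 30 + 16 + 8 + 2 + 44 = 111 socks.
One more sock must push some color to its target, so 111 + 1 = 112.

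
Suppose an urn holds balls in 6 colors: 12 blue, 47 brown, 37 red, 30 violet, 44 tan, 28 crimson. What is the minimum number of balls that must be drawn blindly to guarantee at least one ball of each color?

187

The hardest color to obtain is blue: we could draw every other ball first — 198 − 12 = 186 balls — without a single blue one.
The next draw must be blue, so 186 + 1 = 187.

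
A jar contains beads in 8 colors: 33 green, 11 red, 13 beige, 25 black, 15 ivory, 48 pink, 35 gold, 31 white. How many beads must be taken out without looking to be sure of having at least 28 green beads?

The worst case draws every non-green bead first: 11 + 13 + 25 + 15 + 48 + 35 + 31 = 178.
The next 28 draws are then forced to be green, giving 178 + 28 = 206.

206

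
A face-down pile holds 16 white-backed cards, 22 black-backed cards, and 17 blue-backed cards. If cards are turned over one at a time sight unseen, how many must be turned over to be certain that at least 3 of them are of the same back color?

Treat the 3 back colors as pigeonholes.
The worst case takes 2 cards of each back color without reaching 3 of any: 3 × 2 = 6.
The next card must bring some back color to 3, so 6 + 1 = 7.

7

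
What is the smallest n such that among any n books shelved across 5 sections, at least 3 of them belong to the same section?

There are 5 sections acting as pigeonholes.
With 5 × 2 = 10 books we could place exactly 2 in each, with no class reaching 3.
One more forces some class to hold 3, so 10 + 1 = 11.

11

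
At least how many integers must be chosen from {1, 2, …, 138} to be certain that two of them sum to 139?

Partition {1, …, 138} into 69 pairs: {1,138}, {2,137}, …, {69,70}.
Choosing 69 integers — say the integers 1 through 69 — takes one from each pair and avoids the property.
Choosing 70 forces two into the same pair by pigeonhole, and those sum to 139. So 70.

70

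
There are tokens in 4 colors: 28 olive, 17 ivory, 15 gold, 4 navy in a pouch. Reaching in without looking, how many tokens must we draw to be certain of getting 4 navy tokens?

64

The worst case draws every non-navy token first: 28 + 17 + 15 = 60.
The next 4 draws are then forced to be navy, giving 60 + 4 = 64.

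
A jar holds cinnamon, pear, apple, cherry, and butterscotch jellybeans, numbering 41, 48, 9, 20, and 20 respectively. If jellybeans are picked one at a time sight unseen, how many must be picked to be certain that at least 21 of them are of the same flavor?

90

In the worst case we take at most 20 of each flavor, but all 9 apple (fewer than 20), giving 20 + 20 + 9 + 20 + 20 = 89.
One more jellybean then forces some flavor to 21, so 89 + 1 = 90.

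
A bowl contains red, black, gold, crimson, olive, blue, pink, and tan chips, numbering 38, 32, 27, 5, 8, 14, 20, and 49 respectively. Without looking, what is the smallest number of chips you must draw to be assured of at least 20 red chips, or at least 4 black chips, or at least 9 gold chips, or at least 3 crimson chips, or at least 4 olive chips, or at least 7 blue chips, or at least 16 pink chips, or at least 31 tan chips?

87

The worst case stops just short of every target: 19 red, 3 black, 8 gold, 2 crimson, 3 olive, 6 blue, 15 pink, 30 tan — 19 + 3 + 8 + 2 + 3 + 6 + 15 + 30 = 86 chips.
One more chip must push some color to its target, so 86 + 1 = 87.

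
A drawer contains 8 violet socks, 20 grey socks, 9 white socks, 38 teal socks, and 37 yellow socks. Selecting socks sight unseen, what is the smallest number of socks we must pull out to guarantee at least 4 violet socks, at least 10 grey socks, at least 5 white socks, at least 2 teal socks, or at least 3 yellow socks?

20

The worst case stops just short of every target: 3 violet, 9 grey, 4 white, 1 teal, 2 yellow — 3 + 9 + 4 + 1 + 2 = 19 socks.
One more sock must push some color to its target, so 19 + 1 = 20.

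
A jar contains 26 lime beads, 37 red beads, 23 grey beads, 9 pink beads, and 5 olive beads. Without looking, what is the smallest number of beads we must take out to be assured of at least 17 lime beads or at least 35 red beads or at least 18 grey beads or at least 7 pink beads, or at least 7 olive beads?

The worst case stops just short of every target: 16 lime, 34 red, 17 grey, 6 pink, all 5 olive — 16 + 34 + 17 + 6 + 5 = 78 beads.
One more bead must push some color to its target, so 78 + 1 = 79.

79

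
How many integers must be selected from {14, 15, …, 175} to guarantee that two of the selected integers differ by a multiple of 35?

36

Group the integers by remainder mod 35; there are 35 residue classes, each nonempty in this range.
Choosing one from each class (35 integers) avoids any shared remainder.
One more choice must repeat a class, so two differ by a multiple of 35. Hence 35 + 1 = 36.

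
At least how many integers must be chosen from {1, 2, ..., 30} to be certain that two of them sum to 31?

Partition {1, …, 30} into 15 pairs: {1,30}, {2,29}, …, {15,16}.
Choosing 15 integers — say the integers 1 through 15 — takes one from each pair and avoids the property.
Choosing 16 forces two into the same pair by pigeonhole, and those sum to 31. So 16.

16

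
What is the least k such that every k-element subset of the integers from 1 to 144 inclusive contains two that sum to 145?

Partition {1, …, 144} into 72 pairs: {1,144}, {2,143}, …, {72,73}.
Choosing 72 integers — say the integers 1 through 72 — takes one from each pair and avoids the property.
Choosing 73 forces two into the same pair by pigeonhole, and those sum to 145. So 73.

73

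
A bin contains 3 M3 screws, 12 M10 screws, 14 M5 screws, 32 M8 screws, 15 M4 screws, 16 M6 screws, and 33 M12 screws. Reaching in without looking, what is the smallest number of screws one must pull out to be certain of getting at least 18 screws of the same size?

95

Treat the 7 sizes as pigeonholes.
In the worst case we take at most 17 of each size, but all 3 M3, all 12 M10, all 14 M5, all 15 M4, and all 16 M6 (fewer than 17), giving 3 + 12 + 14 + 17 + 15 + 16 + 17 = 94.
One more screw then forces some size to 18, so 94 + 1 = 95.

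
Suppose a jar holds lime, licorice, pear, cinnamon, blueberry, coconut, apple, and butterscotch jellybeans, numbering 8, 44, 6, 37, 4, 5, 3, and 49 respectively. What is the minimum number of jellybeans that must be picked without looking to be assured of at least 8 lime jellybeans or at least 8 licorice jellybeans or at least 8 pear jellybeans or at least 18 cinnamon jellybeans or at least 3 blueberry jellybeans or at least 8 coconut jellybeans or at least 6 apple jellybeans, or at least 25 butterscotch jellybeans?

72

The worst case stops just short of every target: 7 lime, 7 licorice, all 6 pear, 17 cinnamon, 2 blueberry, all 5 coconut, all 3 apple, 24 butterscotch — 7 + 7 + 6 + 17 + 2 + 5 + 3 + 24 = 71 jellybeans.
One more jellybean must push some flavor to its target, so 71 + 1 = 72.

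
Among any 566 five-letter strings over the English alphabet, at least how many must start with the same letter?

There are 26 possible first letters, which serve as the pigeonholes.
If each of the 26 possible first letters held at most 21, the total would be at most 26 × 21 = 546 < 566, a contradiction.
So at least one holds ⌈566/26⌉ = 22.

22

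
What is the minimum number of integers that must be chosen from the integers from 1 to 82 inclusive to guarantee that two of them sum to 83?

Partition {1, …, 82} into 41 pairs: {1,82}, {2,81}, …, {41,42}.
Choosing 41 integers — say the integers 1 through 41 — takes one from each pair and avoids the property.
Choosing 42 forces two into the same pair by pigeonhole, and those sum to 83. So 42.

42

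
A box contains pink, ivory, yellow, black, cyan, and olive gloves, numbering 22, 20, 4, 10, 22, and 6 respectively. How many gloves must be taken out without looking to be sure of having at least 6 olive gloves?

The worst case draws every non-olive glove first: 22 + 20 + 4 + 10 + 22 = 78.
The next 6 draws are then forced to be olive, giving 78 + 6 = 84.

84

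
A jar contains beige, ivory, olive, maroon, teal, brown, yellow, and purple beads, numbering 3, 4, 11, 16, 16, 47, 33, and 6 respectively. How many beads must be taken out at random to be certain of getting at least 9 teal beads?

129

The worst case draws every non-teal bead first: 3 + 4 + 11 + 16 + 47 + 33 + 6 = 120.
The next 9 draws are then forced to be teal, giving 120 + 9 = 129.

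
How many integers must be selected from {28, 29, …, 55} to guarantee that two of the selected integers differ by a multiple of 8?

Use the pigeonhole principle on residue classes: group the integers by remainder mod 8; there are 8 residue classes, each nonempty in this range.
Choosing one from each class (8 integers) avoids any shared remainder.
One more choice must repeat a class, so two differ by a multiple of 8. Hence 8 + 1 = 9.

9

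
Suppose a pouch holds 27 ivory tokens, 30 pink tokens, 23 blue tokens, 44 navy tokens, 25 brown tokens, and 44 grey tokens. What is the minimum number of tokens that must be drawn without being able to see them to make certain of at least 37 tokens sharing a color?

Treat the 6 colors as pigeonholes.
In the worst case we take at most 36 of each color, but all 27 ivory, all 30 pink, all 23 blue, and all 25 brown (fewer than 36), giving 27 + 30 + 23 + 36 + 25 + 36 = 177.
One more token then forces some color to 37, so 177 + 1 = 178.

178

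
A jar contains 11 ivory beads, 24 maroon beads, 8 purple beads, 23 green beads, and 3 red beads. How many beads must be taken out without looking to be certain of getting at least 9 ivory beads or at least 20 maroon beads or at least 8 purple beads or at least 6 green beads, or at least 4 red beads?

43

Each of the 5 colors has its own threshold; avoid all of them simultaneously.
The worst case stops just short of every target: 8 ivory, 19 maroon, 7 purple, 5 green, 3 red — 8 + 19 + 7 + 5 + 3 = 42 beads.
One more bead must push some color to its target, so 42 + 1 = 43.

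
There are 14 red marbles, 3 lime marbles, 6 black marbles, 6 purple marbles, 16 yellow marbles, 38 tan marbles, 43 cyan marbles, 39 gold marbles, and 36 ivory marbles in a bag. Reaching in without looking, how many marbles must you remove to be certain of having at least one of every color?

199

The hardest color to obtain is lime: we could draw every other marble first — 201 − 3 = 198 marbles — without a single lime one.
The next draw must be lime, so 198 + 1 = 199.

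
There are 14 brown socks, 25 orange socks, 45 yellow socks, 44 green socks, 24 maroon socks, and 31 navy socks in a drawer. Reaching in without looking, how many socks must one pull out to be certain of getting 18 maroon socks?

177

The worst case draws every non-maroon sock first: 14 + 25 + 45 + 44 + 31 = 159.
The next 18 draws are then forced to be maroon, giving 159 + 18 = 177.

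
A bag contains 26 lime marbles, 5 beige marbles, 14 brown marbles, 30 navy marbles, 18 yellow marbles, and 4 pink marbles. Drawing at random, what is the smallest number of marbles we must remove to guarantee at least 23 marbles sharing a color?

86

In the worst case we take at most 22 of each color, but all 5 beige, all 14 brown, all 18 yellow, and all 4 pink (fewer than 22), giving 22 + 5 + 14 + 22 + 18 + 4 = 85.
One more marble then forces some color to 23, so 85 + 1 = 86.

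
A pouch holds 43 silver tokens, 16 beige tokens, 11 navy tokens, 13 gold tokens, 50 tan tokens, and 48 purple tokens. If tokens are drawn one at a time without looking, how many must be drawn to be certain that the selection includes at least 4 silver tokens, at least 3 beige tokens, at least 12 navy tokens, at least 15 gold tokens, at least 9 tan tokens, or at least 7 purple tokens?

44

Each of the 6 colors has its own threshold; avoid all of them simultaneously.
The worst case stops just short of every target: 3 silver, 2 beige, 11 navy, all 13 gold, 8 tan, 6 purple — 3 + 2 + 11 + 13 + 8 + 6 = 43 tokens.
One more token must push some color to its target, so 43 + 1 = 44.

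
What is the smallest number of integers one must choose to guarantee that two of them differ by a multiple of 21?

22

Use the pigeonhole principle on residue classes: two integers differ by a multiple of 21 exactly when they share a remainder mod 21.
There are 21 residue classes mod 21, so 21 integers can all lie in distinct classes.
One more integer must repeat a residue, giving a difference divisible by 21. So n = 21 + 1 = 22.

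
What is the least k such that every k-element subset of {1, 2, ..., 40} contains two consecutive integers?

21

Partition {1, …, 40} into 20 pairs: {1,2}, {3,4}, …, {39,40}.
Choosing 20 integers — say the 20 even numbers 2, 4, …, 40 — takes one from each pair and avoids the property.
Choosing 21 forces two into the same pair by pigeonhole, and those are consecutive. So 21.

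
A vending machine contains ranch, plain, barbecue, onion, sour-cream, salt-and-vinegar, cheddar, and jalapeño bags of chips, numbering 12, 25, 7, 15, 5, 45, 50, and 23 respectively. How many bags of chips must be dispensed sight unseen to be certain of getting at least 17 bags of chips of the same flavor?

In the worst case we take at most 16 of each flavor, but all 12 ranch, all 7 barbecue, all 15 onion, and all 5 sour-cream (fewer than 16), giving 12 + 16 + 7 + 15 + 5 + 16 + 16 + 16 = 103.
One more bag of chips then forces some flavor to 17, so 103 + 1 = 104.

104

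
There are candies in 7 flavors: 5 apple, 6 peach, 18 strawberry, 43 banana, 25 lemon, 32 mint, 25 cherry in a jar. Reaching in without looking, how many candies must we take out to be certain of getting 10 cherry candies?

The worst case draws every non-cherry candy first: 5 + 6 + 18 + 43 + 25 + 32 = 129.
The next 10 draws are then forced to be cherry, giving 129 + 10 = 139.

139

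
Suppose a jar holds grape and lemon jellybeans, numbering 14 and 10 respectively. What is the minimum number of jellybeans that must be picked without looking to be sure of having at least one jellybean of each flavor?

15

The hardest flavor to obtain is lemon: we could draw every other jellybean first — 24 − 10 = 14 jellybeans — without a single lemon one.
The next draw must be lemon, so 14 + 1 = 15.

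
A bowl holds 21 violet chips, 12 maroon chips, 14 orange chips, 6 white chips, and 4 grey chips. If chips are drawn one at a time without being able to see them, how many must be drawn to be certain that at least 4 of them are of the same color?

16

The worst case takes 3 chips of each color without reaching 4 of any: 5 × 3 = 15.
The next chip must bring some color to 4, so 15 + 1 = 16.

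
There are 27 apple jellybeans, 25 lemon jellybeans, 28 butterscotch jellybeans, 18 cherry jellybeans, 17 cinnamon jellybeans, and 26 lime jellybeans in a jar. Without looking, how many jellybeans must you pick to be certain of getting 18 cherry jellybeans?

The worst case draws every non-cherry jellybean first: 27 + 25 + 28 + 17 + 26 = 123.
The next 18 draws are then forced to be cherry, giving 123 + 18 = 141.

141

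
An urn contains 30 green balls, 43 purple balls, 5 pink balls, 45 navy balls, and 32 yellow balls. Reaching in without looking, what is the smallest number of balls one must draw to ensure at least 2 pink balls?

To avoid pink balls as long as possible, exhaust the other 4 colors first.
The worst case draws every non-pink ball first: 30 + 43 + 45 + 32 = 150.
The next 2 draws are then forced to be pink, giving 150 + 2 = 152.

152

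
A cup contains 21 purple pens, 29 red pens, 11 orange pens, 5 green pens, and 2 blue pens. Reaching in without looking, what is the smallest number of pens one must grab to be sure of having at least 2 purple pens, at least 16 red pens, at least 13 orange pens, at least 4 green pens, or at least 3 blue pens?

The worst case stops just short of every target: 1 purple, 15 red, all 11 orange, 3 green, 2 blue — 1 + 15 + 11 + 3 + 2 = 32 pens.
One more pen must push some ink color to its target, so 32 + 1 = 33.

33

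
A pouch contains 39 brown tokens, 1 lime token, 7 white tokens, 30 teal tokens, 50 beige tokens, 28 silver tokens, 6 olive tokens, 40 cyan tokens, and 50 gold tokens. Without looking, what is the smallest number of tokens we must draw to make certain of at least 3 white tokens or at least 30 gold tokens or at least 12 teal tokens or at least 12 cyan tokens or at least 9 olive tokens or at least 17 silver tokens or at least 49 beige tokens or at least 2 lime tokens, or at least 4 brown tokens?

The worst case stops just short of every target: 3 brown, 1 lime, 2 white, 11 teal, 48 beige, 16 silver, all 6 olive, 11 cyan, 29 gold — 3 + 1 + 2 + 11 + 48 + 16 + 6 + 11 + 29 = 127 tokens.
One more token must push some color to its target, so 127 + 1 = 128.

128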